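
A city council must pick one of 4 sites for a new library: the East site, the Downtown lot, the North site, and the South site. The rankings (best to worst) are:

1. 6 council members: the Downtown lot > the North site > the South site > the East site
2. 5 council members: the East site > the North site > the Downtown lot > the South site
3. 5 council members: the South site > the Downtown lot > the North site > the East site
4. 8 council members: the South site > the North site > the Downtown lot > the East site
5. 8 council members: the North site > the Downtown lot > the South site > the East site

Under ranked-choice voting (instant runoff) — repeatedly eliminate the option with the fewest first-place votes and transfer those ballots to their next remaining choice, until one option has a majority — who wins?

Round 1: the East site 5, the Downtown lot 6, the North site 8, the South site 13. Eliminate the East site.
Round 2: the Downtown lot 6, the North site 13, the South site 13. Eliminate the Downtown lot.
Round 3: the North site 19, the South site 13. The North site has a majority.

the North site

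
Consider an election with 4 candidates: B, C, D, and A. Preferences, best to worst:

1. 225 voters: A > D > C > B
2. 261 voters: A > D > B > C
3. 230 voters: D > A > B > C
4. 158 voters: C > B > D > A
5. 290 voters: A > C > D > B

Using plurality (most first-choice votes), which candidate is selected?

A

First-place votes: B 0, C 158, D 230, A 776.
A has the most first-place votes.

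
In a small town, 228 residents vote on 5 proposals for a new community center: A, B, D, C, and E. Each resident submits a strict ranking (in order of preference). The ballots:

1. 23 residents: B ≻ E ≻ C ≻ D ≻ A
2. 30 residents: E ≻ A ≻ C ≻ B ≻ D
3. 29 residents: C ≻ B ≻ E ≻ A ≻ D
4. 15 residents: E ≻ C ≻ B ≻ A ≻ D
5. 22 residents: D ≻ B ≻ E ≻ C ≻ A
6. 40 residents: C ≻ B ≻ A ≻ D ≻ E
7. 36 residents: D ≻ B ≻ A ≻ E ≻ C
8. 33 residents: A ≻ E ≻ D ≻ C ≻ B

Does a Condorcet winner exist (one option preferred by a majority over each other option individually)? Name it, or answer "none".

none

Checking pairwise contests:
B beats A 165–63.
C beats B 147–81.
A beats D 147–81.
E beats C 159–69.
B beats E 150–78.
Every option loses at least one head-to-head, so there is no Condorcet winner.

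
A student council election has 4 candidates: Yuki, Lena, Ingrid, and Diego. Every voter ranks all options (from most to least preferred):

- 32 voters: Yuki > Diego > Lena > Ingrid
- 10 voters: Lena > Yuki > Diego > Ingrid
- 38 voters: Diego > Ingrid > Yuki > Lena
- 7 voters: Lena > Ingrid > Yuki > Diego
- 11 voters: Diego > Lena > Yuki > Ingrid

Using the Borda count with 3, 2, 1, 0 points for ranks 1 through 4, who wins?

Yuki: 32·3 + 10·2 + 38·1 + 7·1 + 11·1 = 172
Lena: 32·1 + 10·3 + 38·0 + 7·3 + 11·2 = 105
Ingrid: 32·0 + 10·0 + 38·2 + 7·2 + 11·0 = 90
Diego: 32·2 + 10·1 + 38·3 + 7·0 + 11·3 = 221
Diego has the highest Borda score (221).

Diego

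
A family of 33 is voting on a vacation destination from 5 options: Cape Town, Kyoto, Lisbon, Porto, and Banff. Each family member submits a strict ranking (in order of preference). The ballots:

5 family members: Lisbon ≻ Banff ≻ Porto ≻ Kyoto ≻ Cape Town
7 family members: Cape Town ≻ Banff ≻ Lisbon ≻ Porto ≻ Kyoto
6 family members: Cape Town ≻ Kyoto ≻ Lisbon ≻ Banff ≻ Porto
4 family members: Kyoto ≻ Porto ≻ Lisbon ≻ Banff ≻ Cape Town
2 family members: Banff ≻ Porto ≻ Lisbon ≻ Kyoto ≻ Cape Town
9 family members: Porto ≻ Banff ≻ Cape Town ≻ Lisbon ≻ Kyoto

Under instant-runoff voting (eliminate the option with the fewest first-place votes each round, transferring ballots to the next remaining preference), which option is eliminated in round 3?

Round 1: Cape Town 13, Kyoto 4, Lisbon 5, Porto 9, Banff 2. Eliminate Banff.
Round 2: Cape Town 13, Kyoto 4, Lisbon 5, Porto 11. Eliminate Kyoto.
Round 3: Cape Town 13, Lisbon 5, Porto 15. Eliminate Lisbon.

Lisbon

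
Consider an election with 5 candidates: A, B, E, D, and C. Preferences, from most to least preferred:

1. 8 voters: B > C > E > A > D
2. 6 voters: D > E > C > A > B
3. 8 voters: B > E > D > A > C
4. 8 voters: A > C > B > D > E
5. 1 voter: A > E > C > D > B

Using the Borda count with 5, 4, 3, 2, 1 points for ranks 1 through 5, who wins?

A: 8·2 + 6·2 + 8·2 + 8·5 + 1·5 = 89
B: 8·5 + 6·1 + 8·5 + 8·3 + 1·1 = 111
E: 8·3 + 6·4 + 8·4 + 8·1 + 1·4 = 92
D: 8·1 + 6·5 + 8·3 + 8·2 + 1·2 = 80
C: 8·4 + 6·3 + 8·1 + 8·4 + 1·3 = 93
B has the highest Borda score (111).

B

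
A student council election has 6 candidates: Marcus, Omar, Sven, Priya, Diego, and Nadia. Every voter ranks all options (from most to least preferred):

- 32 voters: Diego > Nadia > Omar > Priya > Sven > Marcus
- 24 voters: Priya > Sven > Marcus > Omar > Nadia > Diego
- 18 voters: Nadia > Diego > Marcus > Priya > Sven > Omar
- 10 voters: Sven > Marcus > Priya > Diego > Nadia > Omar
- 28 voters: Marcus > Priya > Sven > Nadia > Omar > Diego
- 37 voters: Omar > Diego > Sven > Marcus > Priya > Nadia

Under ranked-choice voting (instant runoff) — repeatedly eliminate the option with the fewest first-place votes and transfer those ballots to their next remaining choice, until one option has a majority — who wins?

Round 1: Marcus 28, Omar 37, Sven 10, Priya 24, Diego 32, Nadia 18. Eliminate Sven.
Round 2: Marcus 38, Omar 37, Priya 24, Diego 32, Nadia 18. Eliminate Nadia.
Round 3: Marcus 38, Omar 37, Priya 24, Diego 50. Eliminate Priya.
Round 4: Marcus 62, Omar 37, Diego 50. Eliminate Omar.
Round 5: Marcus 62, Diego 87. Diego has a majority.

Diego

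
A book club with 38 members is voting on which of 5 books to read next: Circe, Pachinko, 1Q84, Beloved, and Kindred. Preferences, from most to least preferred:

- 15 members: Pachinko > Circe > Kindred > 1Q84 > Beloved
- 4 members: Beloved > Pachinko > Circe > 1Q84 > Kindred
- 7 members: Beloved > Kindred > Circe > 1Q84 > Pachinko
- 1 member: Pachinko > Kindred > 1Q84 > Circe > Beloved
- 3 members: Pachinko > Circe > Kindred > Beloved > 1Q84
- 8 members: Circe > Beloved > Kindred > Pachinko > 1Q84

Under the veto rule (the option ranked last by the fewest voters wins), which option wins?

Circe

Last-place votes: Circe 0, Pachinko 7, 1Q84 11, Beloved 16, Kindred 4.
Circe is ranked last by the fewest voters, so Circe wins.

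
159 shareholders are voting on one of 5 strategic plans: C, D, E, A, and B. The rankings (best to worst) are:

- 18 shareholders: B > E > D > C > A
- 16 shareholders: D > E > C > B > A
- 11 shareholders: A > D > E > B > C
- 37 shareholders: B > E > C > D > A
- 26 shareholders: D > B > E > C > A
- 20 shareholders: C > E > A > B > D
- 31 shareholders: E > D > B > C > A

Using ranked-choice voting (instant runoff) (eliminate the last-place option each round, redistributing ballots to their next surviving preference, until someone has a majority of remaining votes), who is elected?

D

Round 1: C 20, D 42, E 31, A 11, B 55. Eliminate A.
Round 2: C 20, D 53, E 31, B 55. Eliminate C.
Round 3: D 53, E 51, B 55. Eliminate E.
Round 4: D 84, B 75. D has a majority.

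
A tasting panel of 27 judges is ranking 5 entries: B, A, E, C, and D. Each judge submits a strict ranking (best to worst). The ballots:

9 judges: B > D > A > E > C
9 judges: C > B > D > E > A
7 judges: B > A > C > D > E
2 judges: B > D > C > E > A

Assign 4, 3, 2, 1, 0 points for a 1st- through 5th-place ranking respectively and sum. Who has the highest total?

B: 9·4 + 9·3 + 7·4 + 2·4 = 99
A: 9·2 + 9·0 + 7·3 + 2·0 = 39
E: 9·1 + 9·1 + 7·0 + 2·1 = 20
C: 9·0 + 9·4 + 7·2 + 2·2 = 54
D: 9·3 + 9·2 + 7·1 + 2·3 = 58
B has the highest Borda score (99).

B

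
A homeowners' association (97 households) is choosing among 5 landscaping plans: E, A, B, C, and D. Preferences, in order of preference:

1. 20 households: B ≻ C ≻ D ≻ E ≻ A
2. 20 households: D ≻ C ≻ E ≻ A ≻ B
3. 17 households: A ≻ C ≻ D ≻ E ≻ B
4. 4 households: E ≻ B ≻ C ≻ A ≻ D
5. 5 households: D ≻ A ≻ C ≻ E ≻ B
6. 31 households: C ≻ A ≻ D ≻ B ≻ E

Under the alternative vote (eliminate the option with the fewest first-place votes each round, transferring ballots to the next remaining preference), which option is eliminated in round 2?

A

Round 1: E 4, A 17, B 20, C 31, D 25. Eliminate E.
Round 2: A 17, B 24, C 31, D 25. Eliminate A.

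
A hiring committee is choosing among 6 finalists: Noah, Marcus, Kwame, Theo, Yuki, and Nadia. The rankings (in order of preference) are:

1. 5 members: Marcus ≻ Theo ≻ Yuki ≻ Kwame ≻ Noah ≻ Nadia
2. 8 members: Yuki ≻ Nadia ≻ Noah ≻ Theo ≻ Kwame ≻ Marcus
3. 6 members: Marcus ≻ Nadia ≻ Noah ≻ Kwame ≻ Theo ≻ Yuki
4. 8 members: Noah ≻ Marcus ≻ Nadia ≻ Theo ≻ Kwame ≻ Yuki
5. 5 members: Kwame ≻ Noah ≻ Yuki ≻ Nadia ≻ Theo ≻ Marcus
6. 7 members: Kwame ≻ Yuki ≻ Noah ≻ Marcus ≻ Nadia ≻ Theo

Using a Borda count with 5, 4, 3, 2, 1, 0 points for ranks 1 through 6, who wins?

Noah

Noah: 5·1 + 8·3 + 6·3 + 8·5 + 5·4 + 7·3 = 128
Marcus: 5·5 + 8·0 + 6·5 + 8·4 + 5·0 + 7·2 = 101
Kwame: 5·2 + 8·1 + 6·2 + 8·1 + 5·5 + 7·5 = 98
Theo: 5·4 + 8·2 + 6·1 + 8·2 + 5·1 + 7·0 = 63
Yuki: 5·3 + 8·5 + 6·0 + 8·0 + 5·3 + 7·4 = 98
Nadia: 5·0 + 8·4 + 6·4 + 8·3 + 5·2 + 7·1 = 97
Noah has the highest Borda score (128).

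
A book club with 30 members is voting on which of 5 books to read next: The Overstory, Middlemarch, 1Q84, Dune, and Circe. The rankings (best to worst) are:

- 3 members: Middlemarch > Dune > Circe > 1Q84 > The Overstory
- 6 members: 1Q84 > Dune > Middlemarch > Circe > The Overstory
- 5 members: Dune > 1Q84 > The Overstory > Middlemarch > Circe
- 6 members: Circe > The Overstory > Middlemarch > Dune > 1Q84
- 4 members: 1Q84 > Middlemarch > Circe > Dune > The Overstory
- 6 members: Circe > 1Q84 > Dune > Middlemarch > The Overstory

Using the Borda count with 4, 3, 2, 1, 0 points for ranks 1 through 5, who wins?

1Q84

The Overstory: 3·0 + 6·0 + 5·2 + 6·3 + 4·0 + 6·0 = 28
Middlemarch: 3·4 + 6·2 + 5·1 + 6·2 + 4·3 + 6·1 = 59
1Q84: 3·1 + 6·4 + 5·3 + 6·0 + 4·4 + 6·3 = 76
Dune: 3·3 + 6·3 + 5·4 + 6·1 + 4·1 + 6·2 = 69
Circe: 3·2 + 6·1 + 5·0 + 6·4 + 4·2 + 6·4 = 68
1Q84 has the highest Borda score (76).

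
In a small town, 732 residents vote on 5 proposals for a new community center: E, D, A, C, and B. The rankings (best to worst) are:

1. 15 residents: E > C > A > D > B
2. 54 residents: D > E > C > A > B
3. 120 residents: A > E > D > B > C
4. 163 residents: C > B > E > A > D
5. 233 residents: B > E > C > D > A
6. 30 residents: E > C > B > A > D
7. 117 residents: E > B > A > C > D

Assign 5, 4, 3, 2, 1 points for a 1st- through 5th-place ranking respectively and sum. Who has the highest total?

E

E: 15·5 + 54·4 + 120·4 + 163·3 + 233·4 + 30·5 + 117·5 = 2927
D: 15·2 + 54·5 + 120·3 + 163·1 + 233·2 + 30·1 + 117·1 = 1436
A: 15·3 + 54·2 + 120·5 + 163·2 + 233·1 + 30·2 + 117·3 = 1723
C: 15·4 + 54·3 + 120·1 + 163·5 + 233·3 + 30·4 + 117·2 = 2210
B: 15·1 + 54·1 + 120·2 + 163·4 + 233·5 + 30·3 + 117·4 = 2684
E has the highest Borda score (2927).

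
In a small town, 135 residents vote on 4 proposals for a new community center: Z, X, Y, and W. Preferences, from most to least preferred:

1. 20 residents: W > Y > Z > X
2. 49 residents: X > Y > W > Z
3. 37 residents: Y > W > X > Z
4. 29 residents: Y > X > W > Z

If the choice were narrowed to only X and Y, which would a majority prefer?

Y

Voters preferring X to Y: 49; preferring Y to X: 86.
Y wins the head-to-head.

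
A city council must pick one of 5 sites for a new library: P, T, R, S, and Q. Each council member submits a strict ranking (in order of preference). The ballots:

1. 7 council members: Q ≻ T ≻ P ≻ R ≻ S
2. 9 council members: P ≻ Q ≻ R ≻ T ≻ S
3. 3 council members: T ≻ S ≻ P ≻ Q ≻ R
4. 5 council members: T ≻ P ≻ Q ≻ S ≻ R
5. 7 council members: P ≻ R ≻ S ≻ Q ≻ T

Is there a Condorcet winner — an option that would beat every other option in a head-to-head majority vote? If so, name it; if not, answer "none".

P

P vs T: 16–15 for P.
P vs R: 31–0 for P.
P vs S: 28–3 for P.
P vs Q: 24–7 for P.
P beats every other option head-to-head.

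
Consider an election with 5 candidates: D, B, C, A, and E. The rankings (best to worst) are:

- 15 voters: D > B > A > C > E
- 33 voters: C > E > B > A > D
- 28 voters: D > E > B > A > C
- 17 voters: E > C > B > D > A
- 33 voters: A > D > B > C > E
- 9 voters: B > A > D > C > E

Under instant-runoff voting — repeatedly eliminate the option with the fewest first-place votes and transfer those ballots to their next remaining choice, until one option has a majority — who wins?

D

Round 1: D 43, B 9, C 33, A 33, E 17. Eliminate B.
Round 2: D 43, C 33, A 42, E 17. Eliminate E.
Round 3: D 43, C 50, A 42. Eliminate A.
Round 4: D 85, C 50. D has a majority.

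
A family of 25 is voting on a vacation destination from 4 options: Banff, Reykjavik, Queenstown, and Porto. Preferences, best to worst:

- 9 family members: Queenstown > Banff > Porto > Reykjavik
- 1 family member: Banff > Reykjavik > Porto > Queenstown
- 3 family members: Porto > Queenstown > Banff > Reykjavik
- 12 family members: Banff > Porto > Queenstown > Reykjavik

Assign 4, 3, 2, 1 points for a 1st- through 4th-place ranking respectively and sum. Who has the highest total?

Banff: 9·3 + 1·4 + 3·2 + 12·4 = 85
Reykjavik: 9·1 + 1·3 + 3·1 + 12·1 = 27
Queenstown: 9·4 + 1·1 + 3·3 + 12·2 = 70
Porto: 9·2 + 1·2 + 3·4 + 12·3 = 68
Banff has the highest Borda score (85).

Banff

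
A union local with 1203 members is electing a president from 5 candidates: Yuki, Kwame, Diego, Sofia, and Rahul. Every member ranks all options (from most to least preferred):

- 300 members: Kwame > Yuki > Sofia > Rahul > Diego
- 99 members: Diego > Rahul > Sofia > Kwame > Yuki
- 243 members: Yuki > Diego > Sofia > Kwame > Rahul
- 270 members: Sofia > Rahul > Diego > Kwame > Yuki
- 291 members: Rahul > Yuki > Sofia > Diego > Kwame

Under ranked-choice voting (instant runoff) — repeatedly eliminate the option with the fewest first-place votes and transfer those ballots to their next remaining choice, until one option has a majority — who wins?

Sofia

Round 1: Yuki 243, Kwame 300, Diego 99, Sofia 270, Rahul 291. Eliminate Diego.
Round 2: Yuki 243, Kwame 300, Sofia 270, Rahul 390. Eliminate Yuki.
Round 3: Kwame 300, Sofia 513, Rahul 390. Eliminate Kwame.
Round 4: Sofia 813, Rahul 390. Sofia has a majority.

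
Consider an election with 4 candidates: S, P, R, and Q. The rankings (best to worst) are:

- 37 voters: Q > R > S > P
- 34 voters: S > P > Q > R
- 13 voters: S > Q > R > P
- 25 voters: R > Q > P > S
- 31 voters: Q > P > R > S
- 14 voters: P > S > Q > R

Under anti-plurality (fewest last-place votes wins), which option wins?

Q

Last-place votes: S 56, P 50, R 48, Q 0.
Q is ranked last by the fewest voters, so Q wins.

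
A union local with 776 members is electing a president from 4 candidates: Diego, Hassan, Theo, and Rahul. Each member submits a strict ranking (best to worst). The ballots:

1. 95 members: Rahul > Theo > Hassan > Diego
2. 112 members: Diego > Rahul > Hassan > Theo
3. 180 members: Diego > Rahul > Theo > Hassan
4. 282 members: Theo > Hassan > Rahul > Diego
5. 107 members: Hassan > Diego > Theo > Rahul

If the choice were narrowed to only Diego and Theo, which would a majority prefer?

Diego

Voters preferring Diego to Theo: 399; preferring Theo to Diego: 377.
Diego wins the head-to-head.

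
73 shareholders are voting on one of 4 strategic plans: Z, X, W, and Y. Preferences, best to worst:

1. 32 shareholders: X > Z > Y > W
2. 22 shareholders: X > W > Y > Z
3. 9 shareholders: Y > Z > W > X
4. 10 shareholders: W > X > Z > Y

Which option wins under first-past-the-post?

X

First-place votes: Z 0, X 54, W 10, Y 9.
X has the most first-place votes.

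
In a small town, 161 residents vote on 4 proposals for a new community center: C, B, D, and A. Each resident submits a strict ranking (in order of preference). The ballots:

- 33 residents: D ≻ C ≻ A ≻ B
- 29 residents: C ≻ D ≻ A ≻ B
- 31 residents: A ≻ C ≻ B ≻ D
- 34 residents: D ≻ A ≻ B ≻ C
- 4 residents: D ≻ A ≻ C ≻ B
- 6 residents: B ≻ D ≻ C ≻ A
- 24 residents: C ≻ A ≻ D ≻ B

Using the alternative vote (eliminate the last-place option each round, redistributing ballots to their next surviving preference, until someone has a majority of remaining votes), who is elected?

Round 1: C 53, B 6, D 71, A 31. Eliminate B.
Round 2: C 53, D 77, A 31. Eliminate A.
Round 3: C 84, D 77. C has a majority.

C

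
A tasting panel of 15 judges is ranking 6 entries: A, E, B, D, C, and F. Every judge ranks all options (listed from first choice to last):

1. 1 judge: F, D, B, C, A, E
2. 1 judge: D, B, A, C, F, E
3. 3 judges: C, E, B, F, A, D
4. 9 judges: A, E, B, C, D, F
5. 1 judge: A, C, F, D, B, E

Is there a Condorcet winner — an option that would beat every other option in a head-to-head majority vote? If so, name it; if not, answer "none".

A vs E: 12–3 for A.
A vs B: 10–5 for A.
A vs D: 13–2 for A.
A vs C: 11–4 for A.
A vs F: 11–4 for A.
A beats every other option head-to-head.

A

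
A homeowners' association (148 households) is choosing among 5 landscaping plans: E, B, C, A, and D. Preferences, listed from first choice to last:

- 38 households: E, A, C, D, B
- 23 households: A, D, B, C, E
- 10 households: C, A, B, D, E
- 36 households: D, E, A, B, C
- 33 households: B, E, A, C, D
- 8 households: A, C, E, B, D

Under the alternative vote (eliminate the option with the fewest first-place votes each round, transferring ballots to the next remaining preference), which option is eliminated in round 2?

B

Round 1: E 38, B 33, C 10, A 31, D 36. Eliminate C.
Round 2: E 38, B 33, A 41, D 36. Eliminate B.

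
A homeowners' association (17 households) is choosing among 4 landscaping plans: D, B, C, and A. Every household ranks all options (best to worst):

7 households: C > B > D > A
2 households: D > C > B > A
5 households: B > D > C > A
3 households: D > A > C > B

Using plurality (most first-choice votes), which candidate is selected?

C

First-place votes: D 5, B 5, C 7, A 0.
C has the most first-place votes.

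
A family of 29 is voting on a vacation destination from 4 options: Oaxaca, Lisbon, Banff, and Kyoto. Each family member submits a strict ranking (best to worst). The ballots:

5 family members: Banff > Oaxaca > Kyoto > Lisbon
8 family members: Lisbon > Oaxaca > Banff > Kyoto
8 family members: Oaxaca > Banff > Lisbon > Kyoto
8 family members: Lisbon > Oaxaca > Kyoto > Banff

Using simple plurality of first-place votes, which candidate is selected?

Lisbon

First-place votes: Oaxaca 8, Lisbon 16, Banff 5, Kyoto 0.
Lisbon has the most first-place votes.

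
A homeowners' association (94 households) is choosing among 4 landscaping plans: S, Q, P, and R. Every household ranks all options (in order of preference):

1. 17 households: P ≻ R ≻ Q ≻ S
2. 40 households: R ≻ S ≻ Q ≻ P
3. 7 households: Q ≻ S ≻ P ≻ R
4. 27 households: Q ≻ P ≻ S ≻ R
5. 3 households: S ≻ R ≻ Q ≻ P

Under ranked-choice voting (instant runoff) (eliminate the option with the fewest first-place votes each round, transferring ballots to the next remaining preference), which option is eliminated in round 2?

Round 1: S 3, Q 34, P 17, R 40. Eliminate S.
Round 2: Q 34, P 17, R 43. Eliminate P.

P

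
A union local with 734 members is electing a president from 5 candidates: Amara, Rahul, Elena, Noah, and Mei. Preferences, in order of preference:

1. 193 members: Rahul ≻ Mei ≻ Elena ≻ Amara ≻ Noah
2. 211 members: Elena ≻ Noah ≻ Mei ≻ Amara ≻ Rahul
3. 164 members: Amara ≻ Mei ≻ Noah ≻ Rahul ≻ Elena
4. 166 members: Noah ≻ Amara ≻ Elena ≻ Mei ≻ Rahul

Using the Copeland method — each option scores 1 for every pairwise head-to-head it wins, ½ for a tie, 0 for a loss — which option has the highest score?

Elena

Amara: beats Rahul; loses to Elena, Noah, and Mei → score 1.
Rahul: loses to Amara, Elena, Noah, and Mei → score 0.
Elena: beats Amara, Rahul, Noah, and Mei → score 4.
Noah: beats Amara, Rahul, and Mei; loses to Elena → score 3.
Mei: beats Amara and Rahul; loses to Elena and Noah → score 2.
Elena has the best pairwise record.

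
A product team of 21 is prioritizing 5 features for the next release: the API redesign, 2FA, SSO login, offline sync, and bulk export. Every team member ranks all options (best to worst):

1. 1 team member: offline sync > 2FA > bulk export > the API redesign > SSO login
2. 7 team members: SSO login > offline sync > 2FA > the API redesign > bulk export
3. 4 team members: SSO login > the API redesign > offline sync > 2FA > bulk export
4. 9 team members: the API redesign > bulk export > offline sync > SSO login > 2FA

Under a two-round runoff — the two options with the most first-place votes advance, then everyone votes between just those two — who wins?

SSO login

Round 1 first-place votes: the API redesign 9, 2FA 0, SSO login 11, offline sync 1, bulk export 0.
SSO login and the API redesign advance.
Runoff: SSO login is preferred to the API redesign by 11 voters; the API redesign by 10.
SSO login wins the runoff.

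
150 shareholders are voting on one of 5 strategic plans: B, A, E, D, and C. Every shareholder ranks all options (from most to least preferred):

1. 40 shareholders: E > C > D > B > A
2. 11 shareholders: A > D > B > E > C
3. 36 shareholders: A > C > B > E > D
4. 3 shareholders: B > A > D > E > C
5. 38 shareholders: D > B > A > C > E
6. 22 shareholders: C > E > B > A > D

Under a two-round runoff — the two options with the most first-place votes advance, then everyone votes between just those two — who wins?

Round 1 first-place votes: B 3, A 47, E 40, D 38, C 22.
A and E advance.
Runoff: A is preferred to E by 88 voters; E by 62.
A wins the runoff.

A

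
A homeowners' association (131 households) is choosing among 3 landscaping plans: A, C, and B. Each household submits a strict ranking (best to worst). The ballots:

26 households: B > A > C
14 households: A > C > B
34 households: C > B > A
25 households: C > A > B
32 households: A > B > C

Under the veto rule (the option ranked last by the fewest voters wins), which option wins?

Last-place votes: A 34, C 58, B 39.
A is ranked last by the fewest voters, so A wins.

A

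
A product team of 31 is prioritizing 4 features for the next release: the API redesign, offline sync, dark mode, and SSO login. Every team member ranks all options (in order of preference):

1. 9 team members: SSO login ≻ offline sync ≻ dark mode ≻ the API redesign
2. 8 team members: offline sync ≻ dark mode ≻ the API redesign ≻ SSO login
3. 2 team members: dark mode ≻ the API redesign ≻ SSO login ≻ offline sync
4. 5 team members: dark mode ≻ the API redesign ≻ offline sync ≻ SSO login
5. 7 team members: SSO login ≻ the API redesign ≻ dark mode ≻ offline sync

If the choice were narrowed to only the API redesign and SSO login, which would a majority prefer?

SSO login

Voters preferring the API redesign to SSO login: 15; preferring SSO login to the API redesign: 16.
SSO login wins the head-to-head.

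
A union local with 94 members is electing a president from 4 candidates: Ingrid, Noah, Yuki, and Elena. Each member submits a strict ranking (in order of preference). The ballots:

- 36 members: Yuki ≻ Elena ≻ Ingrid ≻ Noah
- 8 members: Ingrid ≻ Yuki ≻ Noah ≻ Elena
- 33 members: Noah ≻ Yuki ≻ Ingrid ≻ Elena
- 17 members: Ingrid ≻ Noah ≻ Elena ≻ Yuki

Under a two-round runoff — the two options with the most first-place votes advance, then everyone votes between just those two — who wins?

Noah

Round 1 first-place votes: Ingrid 25, Noah 33, Yuki 36, Elena 0.
Yuki and Noah advance.
Runoff: Yuki is preferred to Noah by 44 voters; Noah by 50.
Noah wins the runoff.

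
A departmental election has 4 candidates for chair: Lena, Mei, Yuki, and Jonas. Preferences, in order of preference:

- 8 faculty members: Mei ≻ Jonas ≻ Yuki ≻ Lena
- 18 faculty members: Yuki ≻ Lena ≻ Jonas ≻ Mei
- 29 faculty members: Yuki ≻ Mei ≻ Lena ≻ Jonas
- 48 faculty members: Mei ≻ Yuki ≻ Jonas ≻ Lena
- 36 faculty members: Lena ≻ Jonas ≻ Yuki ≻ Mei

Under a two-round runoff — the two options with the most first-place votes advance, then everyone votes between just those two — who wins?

Yuki

Round 1 first-place votes: Lena 36, Mei 56, Yuki 47, Jonas 0.
Mei and Yuki advance.
Runoff: Mei is preferred to Yuki by 56 voters; Yuki by 83.
Yuki wins the runoff.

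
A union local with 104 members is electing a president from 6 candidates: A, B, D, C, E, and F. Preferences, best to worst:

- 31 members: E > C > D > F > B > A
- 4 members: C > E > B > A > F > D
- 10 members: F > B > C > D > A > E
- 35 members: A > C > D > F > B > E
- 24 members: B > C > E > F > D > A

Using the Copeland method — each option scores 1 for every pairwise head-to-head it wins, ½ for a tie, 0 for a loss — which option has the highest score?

C

A: loses to B, D, C, E, and F → score 0.
B: beats A and E; loses to D, C, and F → score 2.
D: beats A, B, and F; loses to C and E → score 3.
C: beats A, B, D, E, and F → score 5.
E: beats A, D, and F; loses to B and C → score 3.
F: beats A and B; loses to D, C, and E → score 2.
C has the best pairwise record.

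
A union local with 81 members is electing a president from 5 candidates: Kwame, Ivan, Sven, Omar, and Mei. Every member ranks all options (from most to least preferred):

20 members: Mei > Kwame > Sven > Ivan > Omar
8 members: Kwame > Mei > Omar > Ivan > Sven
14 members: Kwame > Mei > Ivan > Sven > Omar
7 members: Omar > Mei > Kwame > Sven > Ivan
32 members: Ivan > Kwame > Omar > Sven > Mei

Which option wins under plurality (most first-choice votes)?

Ivan

First-place votes: Kwame 22, Ivan 32, Sven 0, Omar 7, Mei 20.
Ivan has the most first-place votes.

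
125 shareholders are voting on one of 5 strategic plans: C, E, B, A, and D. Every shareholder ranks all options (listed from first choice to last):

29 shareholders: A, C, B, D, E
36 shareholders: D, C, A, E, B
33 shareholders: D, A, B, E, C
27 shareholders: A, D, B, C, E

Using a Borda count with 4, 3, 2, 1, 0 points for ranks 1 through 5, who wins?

A

C: 29·3 + 36·3 + 33·0 + 27·1 = 222
E: 29·0 + 36·1 + 33·1 + 27·0 = 69
B: 29·2 + 36·0 + 33·2 + 27·2 = 178
A: 29·4 + 36·2 + 33·3 + 27·4 = 395
D: 29·1 + 36·4 + 33·4 + 27·3 = 386
A has the highest Borda score (395).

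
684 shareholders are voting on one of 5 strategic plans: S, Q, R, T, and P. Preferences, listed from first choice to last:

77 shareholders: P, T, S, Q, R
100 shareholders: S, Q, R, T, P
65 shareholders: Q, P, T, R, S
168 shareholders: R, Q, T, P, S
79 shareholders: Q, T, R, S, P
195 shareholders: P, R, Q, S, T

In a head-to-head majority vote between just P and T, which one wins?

T

Voters preferring P to T: 337; preferring T to P: 347.
T wins the head-to-head.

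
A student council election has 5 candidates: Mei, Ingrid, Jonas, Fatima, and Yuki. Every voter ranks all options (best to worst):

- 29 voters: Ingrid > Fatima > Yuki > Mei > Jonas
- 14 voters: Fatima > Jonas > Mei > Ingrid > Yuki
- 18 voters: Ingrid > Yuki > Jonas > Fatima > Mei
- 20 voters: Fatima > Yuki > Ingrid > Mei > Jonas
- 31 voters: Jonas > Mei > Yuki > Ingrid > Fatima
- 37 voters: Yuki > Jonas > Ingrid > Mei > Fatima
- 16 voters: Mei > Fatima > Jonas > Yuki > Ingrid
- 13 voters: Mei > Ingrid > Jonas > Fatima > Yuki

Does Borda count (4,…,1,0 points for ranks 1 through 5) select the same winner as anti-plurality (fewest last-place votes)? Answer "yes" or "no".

no

Borda — scores: Mei 323, Ingrid 386, Jonas 371, Fatima 302, Yuki 398. Winner: Yuki.
Anti-plurality — last-place votes: Mei 18, Ingrid 16, Jonas 49, Fatima 68, Yuki 27. Winner: Ingrid.
The two methods disagree.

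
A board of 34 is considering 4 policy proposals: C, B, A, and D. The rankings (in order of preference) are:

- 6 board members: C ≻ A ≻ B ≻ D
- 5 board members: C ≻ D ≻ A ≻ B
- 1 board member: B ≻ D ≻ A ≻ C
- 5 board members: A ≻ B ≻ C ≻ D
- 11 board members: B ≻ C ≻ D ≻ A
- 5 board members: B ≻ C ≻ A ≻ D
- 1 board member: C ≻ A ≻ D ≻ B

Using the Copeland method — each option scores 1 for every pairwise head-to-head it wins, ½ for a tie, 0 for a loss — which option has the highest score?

B

C: beats A and D; loses to B → score 2.
B: beats C and D; ties A → score 2.5.
A: ties B and D; loses to C → score 1.
D: ties A; loses to C and B → score 0.5.
B has the best pairwise record.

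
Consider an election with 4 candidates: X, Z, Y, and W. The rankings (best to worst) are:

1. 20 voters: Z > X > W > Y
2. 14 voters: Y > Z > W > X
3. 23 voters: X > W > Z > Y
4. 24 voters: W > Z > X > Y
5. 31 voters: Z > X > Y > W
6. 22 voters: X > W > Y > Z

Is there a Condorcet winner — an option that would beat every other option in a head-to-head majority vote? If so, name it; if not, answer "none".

Checking pairwise contests:
Z beats X 89–45.
W beats Z 69–65.
X beats Y 120–14.
X beats W 96–38.
Every option loses at least one head-to-head, so there is no Condorcet winner.

none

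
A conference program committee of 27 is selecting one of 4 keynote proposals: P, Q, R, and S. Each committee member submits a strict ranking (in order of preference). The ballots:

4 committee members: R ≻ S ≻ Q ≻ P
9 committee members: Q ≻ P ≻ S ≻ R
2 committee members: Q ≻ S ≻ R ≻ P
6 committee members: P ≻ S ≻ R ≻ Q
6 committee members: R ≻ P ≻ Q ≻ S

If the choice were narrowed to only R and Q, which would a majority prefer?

Voters preferring R to Q: 16; preferring Q to R: 11.
R wins the head-to-head.

R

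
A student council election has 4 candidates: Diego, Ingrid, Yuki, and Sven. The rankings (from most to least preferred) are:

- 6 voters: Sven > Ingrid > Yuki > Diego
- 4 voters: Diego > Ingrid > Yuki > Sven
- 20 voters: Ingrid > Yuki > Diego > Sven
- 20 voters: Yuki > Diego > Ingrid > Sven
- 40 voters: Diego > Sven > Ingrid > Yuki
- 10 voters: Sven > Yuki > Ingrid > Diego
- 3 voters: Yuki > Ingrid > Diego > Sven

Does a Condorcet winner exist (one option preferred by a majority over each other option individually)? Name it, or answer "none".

none

Checking pairwise contests:
Yuki beats Diego 59–44.
Diego beats Ingrid 64–39.
Ingrid beats Yuki 70–33.
Diego beats Sven 87–16.
Every option loses at least one head-to-head, so there is no Condorcet winner.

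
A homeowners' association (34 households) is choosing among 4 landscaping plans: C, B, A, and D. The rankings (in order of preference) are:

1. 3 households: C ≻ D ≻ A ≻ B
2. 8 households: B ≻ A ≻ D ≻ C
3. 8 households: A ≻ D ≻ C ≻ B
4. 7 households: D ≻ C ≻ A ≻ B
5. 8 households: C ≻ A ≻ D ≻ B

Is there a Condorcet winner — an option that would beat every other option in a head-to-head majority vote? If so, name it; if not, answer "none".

none

Checking pairwise contests:
D beats C 23–11.
C beats B 26–8.
C beats A 18–16.
A beats D 24–10.
Every option loses at least one head-to-head, so there is no Condorcet winner.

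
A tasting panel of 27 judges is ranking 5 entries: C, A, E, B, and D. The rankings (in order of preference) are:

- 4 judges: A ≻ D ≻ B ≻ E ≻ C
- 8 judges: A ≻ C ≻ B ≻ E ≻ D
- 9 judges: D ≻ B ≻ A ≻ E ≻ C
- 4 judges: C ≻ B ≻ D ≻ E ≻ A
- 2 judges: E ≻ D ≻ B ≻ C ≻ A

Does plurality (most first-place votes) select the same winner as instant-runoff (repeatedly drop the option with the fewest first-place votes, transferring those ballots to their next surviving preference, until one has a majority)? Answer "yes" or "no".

Plurality — first-place votes: C 4, A 12, E 2, B 0, D 9. Winner: A.
Instant-runoff — R1 C 4, A 12, E 2, B 0, D 9 (B out); R2 C 4, A 12, E 2, D 9 (E out); R3 C 4, A 12, D 11 (C out); R4 A 12, D 15 (D winner). Winner: D.
The two methods disagree.

no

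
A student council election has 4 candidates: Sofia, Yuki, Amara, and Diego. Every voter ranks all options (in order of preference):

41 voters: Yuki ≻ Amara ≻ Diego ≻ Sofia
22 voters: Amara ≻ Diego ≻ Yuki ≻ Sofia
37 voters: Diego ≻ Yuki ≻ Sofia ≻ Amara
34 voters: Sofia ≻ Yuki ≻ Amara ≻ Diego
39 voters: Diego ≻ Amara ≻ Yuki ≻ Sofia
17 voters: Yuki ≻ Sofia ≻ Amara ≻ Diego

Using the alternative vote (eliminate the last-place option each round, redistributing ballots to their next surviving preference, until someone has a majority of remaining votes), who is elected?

Diego

Round 1: Sofia 34, Yuki 58, Amara 22, Diego 76. Eliminate Amara.
Round 2: Sofia 34, Yuki 58, Diego 98. Diego has a majority.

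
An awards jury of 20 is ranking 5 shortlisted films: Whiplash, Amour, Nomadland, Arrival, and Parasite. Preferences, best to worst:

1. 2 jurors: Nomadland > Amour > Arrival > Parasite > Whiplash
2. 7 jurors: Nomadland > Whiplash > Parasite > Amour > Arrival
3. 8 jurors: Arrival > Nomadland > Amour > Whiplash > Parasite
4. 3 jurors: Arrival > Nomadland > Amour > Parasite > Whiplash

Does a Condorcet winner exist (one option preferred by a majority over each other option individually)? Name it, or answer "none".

Arrival

Arrival vs Whiplash: 13–7 for Arrival.
Arrival vs Amour: 11–9 for Arrival.
Arrival vs Nomadland: 11–9 for Arrival.
Arrival vs Parasite: 13–7 for Arrival.
Arrival beats every other option head-to-head.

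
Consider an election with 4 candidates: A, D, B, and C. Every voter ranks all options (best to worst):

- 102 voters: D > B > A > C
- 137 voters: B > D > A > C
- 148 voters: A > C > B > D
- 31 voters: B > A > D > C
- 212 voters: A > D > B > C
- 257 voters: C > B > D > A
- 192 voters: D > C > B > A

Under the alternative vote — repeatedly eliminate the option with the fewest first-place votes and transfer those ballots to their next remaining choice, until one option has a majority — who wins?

Round 1: A 360, D 294, B 168, C 257. Eliminate B.
Round 2: A 391, D 431, C 257. Eliminate C.
Round 3: A 391, D 688. D has a majority.

D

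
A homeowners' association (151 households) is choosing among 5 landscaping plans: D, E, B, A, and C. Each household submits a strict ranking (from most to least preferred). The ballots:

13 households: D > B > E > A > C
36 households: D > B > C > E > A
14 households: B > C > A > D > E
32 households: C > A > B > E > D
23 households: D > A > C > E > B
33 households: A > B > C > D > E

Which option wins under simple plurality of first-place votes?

First-place votes: D 72, E 0, B 14, A 33, C 32.
D has the most first-place votes.

D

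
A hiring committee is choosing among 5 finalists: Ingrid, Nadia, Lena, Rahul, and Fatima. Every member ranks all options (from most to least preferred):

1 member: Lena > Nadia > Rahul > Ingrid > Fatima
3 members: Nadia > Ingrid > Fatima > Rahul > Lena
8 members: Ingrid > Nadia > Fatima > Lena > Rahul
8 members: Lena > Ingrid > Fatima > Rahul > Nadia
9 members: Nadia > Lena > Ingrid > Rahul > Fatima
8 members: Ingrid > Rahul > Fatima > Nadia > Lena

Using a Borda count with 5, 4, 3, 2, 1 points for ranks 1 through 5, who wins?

Ingrid: 1·2 + 3·4 + 8·5 + 8·4 + 9·3 + 8·5 = 153
Nadia: 1·4 + 3·5 + 8·4 + 8·1 + 9·5 + 8·2 = 120
Lena: 1·5 + 3·1 + 8·2 + 8·5 + 9·4 + 8·1 = 108
Rahul: 1·3 + 3·2 + 8·1 + 8·2 + 9·2 + 8·4 = 83
Fatima: 1·1 + 3·3 + 8·3 + 8·3 + 9·1 + 8·3 = 91
Ingrid has the highest Borda score (153).

Ingrid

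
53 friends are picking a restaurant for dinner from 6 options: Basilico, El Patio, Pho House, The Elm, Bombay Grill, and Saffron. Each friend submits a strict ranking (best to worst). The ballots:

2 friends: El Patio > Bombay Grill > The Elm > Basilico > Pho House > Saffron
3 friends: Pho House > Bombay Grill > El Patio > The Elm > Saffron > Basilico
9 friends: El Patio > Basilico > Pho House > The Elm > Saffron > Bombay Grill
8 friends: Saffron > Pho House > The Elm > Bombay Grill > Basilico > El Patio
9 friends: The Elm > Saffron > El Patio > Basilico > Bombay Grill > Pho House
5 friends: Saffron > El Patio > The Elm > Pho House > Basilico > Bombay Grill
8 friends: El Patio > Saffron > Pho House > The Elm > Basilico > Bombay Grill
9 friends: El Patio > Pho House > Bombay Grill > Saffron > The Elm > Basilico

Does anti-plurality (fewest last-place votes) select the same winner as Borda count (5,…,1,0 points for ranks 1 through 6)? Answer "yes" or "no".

Anti-plurality — last-place votes: Basilico 12, El Patio 8, Pho House 9, The Elm 0, Bombay Grill 22, Saffron 2. Winner: The Elm.
Borda — scores: Basilico 79, El Patio 196, Pho House 146, The Elm 139, Bombay Grill 72, Saffron 163. Winner: El Patio.
The two methods disagree.

no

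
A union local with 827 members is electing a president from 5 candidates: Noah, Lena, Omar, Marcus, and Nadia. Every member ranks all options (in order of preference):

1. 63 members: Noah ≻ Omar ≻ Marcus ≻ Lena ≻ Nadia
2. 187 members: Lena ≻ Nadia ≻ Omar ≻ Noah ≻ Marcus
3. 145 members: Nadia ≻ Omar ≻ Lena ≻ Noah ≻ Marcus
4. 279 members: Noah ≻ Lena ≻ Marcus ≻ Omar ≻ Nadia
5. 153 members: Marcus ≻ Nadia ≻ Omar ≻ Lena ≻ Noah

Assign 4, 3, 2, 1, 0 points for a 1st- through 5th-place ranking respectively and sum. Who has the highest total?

Noah: 63·4 + 187·1 + 145·1 + 279·4 + 153·0 = 1700
Lena: 63·1 + 187·4 + 145·2 + 279·3 + 153·1 = 2091
Omar: 63·3 + 187·2 + 145·3 + 279·1 + 153·2 = 1583
Marcus: 63·2 + 187·0 + 145·0 + 279·2 + 153·4 = 1296
Nadia: 63·0 + 187·3 + 145·4 + 279·0 + 153·3 = 1600
Lena has the highest Borda score (2091).

Lena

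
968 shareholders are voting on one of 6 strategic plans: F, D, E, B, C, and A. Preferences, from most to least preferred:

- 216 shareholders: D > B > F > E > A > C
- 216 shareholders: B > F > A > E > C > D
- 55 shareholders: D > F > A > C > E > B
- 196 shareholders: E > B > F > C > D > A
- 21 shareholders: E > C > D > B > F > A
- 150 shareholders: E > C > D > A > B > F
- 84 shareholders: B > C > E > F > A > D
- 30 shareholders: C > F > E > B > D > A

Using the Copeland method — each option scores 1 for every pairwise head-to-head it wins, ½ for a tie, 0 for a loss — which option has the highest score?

F: beats D, E, C, and A; loses to B → score 4.
D: beats A; loses to F, E, B, and C → score 1.
E: beats D, C, and A; loses to F and B → score 3.
B: beats F, D, E, C, and A → score 5.
C: beats D; loses to F, E, B, and A → score 1.
A: beats C; loses to F, D, E, and B → score 1.
B has the best pairwise record.

B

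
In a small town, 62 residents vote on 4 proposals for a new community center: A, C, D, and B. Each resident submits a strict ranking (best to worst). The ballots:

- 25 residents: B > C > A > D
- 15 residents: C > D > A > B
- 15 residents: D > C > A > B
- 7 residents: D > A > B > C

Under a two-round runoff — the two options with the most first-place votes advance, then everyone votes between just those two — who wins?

Round 1 first-place votes: A 0, C 15, D 22, B 25.
B and D advance.
Runoff: B is preferred to D by 25 voters; D by 37.
D wins the runoff.

D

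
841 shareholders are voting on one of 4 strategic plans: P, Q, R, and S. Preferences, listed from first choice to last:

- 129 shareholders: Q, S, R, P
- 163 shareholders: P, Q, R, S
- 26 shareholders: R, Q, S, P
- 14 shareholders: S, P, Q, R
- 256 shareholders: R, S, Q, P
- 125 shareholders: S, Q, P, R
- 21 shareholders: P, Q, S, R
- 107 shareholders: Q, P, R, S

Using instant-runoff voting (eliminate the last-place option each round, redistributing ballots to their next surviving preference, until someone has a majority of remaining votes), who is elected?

Round 1: P 184, Q 236, R 282, S 139. Eliminate S.
Round 2: P 198, Q 361, R 282. Eliminate P.
Round 3: Q 559, R 282. Q has a majority.

Q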